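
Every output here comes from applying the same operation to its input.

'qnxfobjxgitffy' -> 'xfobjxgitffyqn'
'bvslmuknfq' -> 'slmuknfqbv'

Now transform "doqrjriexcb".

In each case the input is transformed by: move the first 2 characters to the end (rotate left by 2).
On "doqrjriexcb" that produces "qrjriexcbdo".

qrjriexcbdo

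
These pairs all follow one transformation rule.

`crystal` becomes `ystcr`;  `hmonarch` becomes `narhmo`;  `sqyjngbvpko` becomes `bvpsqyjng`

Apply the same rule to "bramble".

ambbr

Each output is the input with this applied: delete the last 2 characters, then move the last 3 characters to the front (rotate right by 3).
On "bramble": the first step gives "bramb", and the second then gives "ambbr".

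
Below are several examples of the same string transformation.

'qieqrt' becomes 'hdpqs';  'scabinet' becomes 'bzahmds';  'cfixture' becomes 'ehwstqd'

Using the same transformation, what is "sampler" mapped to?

The transformation: shift every letter 1 place backward in the alphabet (wrapping around), then delete the first character.
"sampler" → "rzlokdq" → "zlokdq".

zlokdq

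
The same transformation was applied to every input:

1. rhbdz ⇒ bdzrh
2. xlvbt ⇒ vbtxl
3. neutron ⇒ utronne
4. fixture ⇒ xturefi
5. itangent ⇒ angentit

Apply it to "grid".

idgr

Each output is the input with this applied: move the first 2 characters to the end (rotate left by 2).
Doing the same to "grid": "idgr".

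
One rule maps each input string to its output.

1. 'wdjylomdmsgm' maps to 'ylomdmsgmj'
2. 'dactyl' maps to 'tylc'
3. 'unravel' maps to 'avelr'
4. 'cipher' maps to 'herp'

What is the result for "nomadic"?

Looking at the pairs, the operation is to delete the first 2 characters, then move the first character to the end.
On "nomadic": the first step gives "madic", and the second then gives "adicm".

adicm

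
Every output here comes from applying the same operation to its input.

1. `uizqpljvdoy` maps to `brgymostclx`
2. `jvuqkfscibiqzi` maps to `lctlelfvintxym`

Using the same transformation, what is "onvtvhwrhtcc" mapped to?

The pattern: shift every letter 3 places forward in the alphabet (wrapping around), then reverse the string.
Working it through for "onvtvhwrhtcc": intermediate "rqywykzukwff", final "ffwkuzkywyqr".

ffwkuzkywyqr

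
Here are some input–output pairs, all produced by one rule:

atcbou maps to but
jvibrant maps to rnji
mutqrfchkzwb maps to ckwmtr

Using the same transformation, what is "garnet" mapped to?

The rule is to swap the front and back halves of the string, then keep every other character starting from the first (positions 1st, 3rd, 5th, ...).
Doing the same to "garnet": "nta".

nta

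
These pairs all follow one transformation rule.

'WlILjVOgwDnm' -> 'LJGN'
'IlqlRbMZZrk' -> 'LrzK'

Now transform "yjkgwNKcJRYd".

In each case the input is transformed by: flip the case of every letter, then keep one character in every 3, starting at position 2 (positions 2nd, 5th, 8th, ...).
On "yjkgwNKcJRYd": the first step gives "YJKGWnkCjryD", and the second then gives "JWCy".

JWCy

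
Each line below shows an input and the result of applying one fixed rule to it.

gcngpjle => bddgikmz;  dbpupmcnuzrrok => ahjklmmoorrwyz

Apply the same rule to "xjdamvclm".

agijjsuxz

What's happening: shift every letter 3 places backward in the alphabet (wrapping around), then sort the characters into alphabetical order.
For "xjdamvclm", step one produces "ugaxjszij"; step two turns that into "agijjsuxz".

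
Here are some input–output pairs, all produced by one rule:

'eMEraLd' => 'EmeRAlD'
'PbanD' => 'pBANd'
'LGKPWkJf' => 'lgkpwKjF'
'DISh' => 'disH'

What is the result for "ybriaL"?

YBRIAl

The transformation: flip the case of every letter.
"ybriaL" → "YBRIAl".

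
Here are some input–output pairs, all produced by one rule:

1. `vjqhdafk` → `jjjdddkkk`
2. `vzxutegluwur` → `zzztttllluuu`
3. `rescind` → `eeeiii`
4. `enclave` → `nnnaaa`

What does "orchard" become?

rrraaa

What's happening: keep one character in every 3, starting at position 2 (positions 2nd, 5th, 8th, ...), then repeat every character 3 times.
Working it through for "orchard": intermediate "ra", final "rrraaa".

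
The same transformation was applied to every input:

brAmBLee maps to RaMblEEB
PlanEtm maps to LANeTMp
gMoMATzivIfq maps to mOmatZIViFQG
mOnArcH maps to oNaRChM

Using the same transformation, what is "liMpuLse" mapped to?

ImPUlSEL

What's happening: flip the case of every letter, then move the first character to the end.
Working it through for "liMpuLse": intermediate "LImPUlSE", final "ImPUlSEL".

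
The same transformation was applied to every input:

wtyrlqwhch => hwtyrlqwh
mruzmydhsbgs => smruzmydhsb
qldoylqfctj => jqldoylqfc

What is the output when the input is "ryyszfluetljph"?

In each case the input is transformed by: move the last character to the front, then delete the last character.
On "ryyszfluetljph": the first step gives "hryyszfluetljp", and the second then gives "hryyszfluetlj".

hryyszfluetlj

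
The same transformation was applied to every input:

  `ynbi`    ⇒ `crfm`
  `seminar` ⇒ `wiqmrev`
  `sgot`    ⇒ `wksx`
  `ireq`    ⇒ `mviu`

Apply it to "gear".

The rule is to shift every letter 4 places forward in the alphabet (wrapping around).
Doing the same to "gear": "kiev".

kiev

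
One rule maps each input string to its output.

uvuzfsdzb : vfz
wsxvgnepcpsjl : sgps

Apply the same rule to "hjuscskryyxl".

The transformation: keep one character in every 3, starting at position 2 (positions 2nd, 5th, 8th, ...).
On "hjuscskryyxl" that produces "jcrx".

jcrx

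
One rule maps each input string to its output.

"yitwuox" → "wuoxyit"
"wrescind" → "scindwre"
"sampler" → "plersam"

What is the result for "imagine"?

What's happening: move the first 3 characters to the end (rotate left by 3).
"imagine" → "gineima".

gineima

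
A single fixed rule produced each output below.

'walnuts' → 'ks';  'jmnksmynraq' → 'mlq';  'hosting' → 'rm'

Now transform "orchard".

Looking at the pairs, the operation is to shift every letter 1 place backward in the alphabet (wrapping around), then keep one character in every 3, starting at position 3 (positions 3rd, 6th, 9th, ...).
Applying both steps to "orchard": "nqbgzqc", then "bq".

bq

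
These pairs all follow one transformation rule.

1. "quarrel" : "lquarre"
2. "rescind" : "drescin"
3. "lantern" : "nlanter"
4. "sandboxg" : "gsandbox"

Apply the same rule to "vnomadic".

In each case the input is transformed by: move the last character to the front.
On "vnomadic" that produces "cvnomadi".

cvnomadi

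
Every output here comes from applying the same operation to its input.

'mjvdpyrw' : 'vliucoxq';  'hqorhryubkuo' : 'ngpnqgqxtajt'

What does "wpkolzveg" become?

fvojnkyud

Rule — shift every letter 1 place backward in the alphabet (wrapping around), then move the last character to the front.
For "wpkolzveg" the result is "fvojnkyud".
(Check on "hqorhryubkuo": → "gpnqgqxtajtn" → "ngpnqgqxtajt" ✓)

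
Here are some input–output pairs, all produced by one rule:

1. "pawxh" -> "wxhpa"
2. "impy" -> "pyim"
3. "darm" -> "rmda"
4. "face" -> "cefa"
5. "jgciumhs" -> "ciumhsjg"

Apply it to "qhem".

Looking at the pairs, the operation is to move the first 2 characters to the end (rotate left by 2).
Doing the same to "qhem": "emqh".

emqh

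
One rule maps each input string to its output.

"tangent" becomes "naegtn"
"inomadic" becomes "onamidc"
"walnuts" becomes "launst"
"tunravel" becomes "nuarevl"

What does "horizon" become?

rozino

Looking at the pairs, the operation is to delete the first character, then swap each adjacent pair of characters (1↔2, 3↔4, ...).
On "horizon": the first step gives "orizon", and the second then gives "rozino".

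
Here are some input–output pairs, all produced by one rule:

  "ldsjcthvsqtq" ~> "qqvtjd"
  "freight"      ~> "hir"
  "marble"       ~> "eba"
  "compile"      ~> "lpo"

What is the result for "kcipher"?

The pattern: keep every other character starting from the second (positions 2nd, 4th, 6th, ...), then reverse the string.
Applying both steps to "kcipher": "cpe", then "epc".

epc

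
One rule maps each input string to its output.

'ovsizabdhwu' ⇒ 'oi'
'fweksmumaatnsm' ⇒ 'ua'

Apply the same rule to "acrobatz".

ao

Each output is the input with this applied: keep one character in every 3, starting at position 1 (positions 1st, 4th, 7th, ...), then keep only the vowels.
Working it through for "acrobatz": intermediate "aot", final "ao".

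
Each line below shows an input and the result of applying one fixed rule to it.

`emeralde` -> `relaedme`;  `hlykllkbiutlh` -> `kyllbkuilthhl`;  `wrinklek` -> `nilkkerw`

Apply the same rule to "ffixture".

In each case the input is transformed by: move the first 2 characters to the end (rotate left by 2), then swap each adjacent pair of characters (1↔2, 3↔4, ...).
"ffixture" → "ixtureff" → "xiuterff".

xiuterff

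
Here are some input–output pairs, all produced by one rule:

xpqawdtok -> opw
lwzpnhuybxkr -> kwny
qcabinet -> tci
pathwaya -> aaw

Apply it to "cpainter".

Each output is the input with this applied: keep one character in every 3, starting at position 2 (positions 2nd, 5th, 8th, ...), then move the last character to the front.
Starting from "cpainter": after the first operation, "pnr"; after the second, "rpn".
(Check on "pathwaya": → "awa" → "aaw" ✓)

rpn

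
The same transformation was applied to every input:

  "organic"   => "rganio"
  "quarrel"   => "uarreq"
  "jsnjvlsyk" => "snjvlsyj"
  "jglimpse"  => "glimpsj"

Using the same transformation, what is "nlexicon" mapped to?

lexicon

The transformation: delete the last character, then move the first character to the end.
Starting from "nlexicon": after the first operation, "nlexico"; after the second, "lexicon".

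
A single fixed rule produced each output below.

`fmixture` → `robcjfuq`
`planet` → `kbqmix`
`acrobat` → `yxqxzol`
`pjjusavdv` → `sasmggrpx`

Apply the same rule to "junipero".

In each case the input is transformed by: move the last 3 characters to the front (rotate right by 3), then shift every letter 3 places backward in the alphabet (wrapping around).
On "junipero": the first step gives "erojunip", and the second then gives "bolgrkfm".

bolgrkfm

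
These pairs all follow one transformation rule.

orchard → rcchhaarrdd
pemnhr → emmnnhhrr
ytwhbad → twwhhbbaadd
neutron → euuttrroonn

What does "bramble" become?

Rule — double every character, then delete the first 3 characters.
On "bramble" that produces "raammbbllee".
(Check on "ytwhbad": → "yyttwwhhbbaadd" → "twwhhbbaadd" ✓)

raammbbllee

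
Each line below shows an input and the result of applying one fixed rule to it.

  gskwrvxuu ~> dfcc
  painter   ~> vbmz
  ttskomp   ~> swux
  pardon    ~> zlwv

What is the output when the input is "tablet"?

Looking at the pairs, the operation is to shift every letter 8 places forward in the alphabet (wrapping around), then keep only the last 4 characters.
For "tablet", step one produces "bijtmb"; step two turns that into "jtmb".

jtmb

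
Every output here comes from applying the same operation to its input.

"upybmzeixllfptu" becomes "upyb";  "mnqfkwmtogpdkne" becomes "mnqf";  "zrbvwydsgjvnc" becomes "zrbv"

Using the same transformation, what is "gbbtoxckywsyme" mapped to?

gbbt

The rule is to keep only the first 4 characters.
Doing the same to "gbbtoxckywsyme": "gbbt".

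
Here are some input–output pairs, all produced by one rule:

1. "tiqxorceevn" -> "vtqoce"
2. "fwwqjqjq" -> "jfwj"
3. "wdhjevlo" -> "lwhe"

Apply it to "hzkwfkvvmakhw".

hhkfvmk

Rule — move the last 2 characters to the front (rotate right by 2), then keep every other character starting from the first (positions 1st, 3rd, 5th, ...).
Applying both steps to "hzkwfkvvmakhw": "hwhzkwfkvvmak", then "hhkfvmk".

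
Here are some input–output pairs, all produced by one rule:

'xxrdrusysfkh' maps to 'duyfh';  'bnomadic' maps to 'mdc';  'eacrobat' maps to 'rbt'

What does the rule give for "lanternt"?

What's happening: delete the first 3 characters, then keep every other character starting from the first (positions 1st, 3rd, 5th, ...).
Applying both steps to "lanternt": "ternt", then "trt".

trt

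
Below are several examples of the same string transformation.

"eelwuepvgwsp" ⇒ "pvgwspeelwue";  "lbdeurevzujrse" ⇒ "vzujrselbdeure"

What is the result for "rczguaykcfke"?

Each output is the input with this applied: swap the front and back halves of the string.
Doing the same to "rczguaykcfke": "ykcfkerczgua".

ykcfkerczgua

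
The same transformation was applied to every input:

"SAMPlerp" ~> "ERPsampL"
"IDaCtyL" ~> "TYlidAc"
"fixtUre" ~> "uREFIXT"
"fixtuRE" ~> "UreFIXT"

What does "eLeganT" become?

ANtElEG

Rule — flip the case of every letter, then move the last 3 characters to the front (rotate right by 3).
Applying both steps to "eLeganT": "ElEGANt", then "ANtElEG".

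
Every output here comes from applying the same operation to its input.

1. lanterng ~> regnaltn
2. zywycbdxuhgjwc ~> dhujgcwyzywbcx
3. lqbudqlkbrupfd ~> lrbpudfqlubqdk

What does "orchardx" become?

raxdrohc

Each output is the input with this applied: swap each adjacent pair of characters (1↔2, 3↔4, ...), then swap the front and back halves of the string.
Working it through for "orchardx": intermediate "rohcraxd", final "raxdrohc".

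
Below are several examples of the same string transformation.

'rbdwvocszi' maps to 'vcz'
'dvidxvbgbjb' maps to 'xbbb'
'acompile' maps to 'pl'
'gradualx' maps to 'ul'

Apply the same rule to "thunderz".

dr

In each case the input is transformed by: delete the first 3 characters, then keep every other character starting from the second (positions 2nd, 4th, 6th, ...).
Working it through for "thunderz": intermediate "nderz", final "dr".
(Check on "rbdwvocszi": → "wvocszi" → "vcz" ✓)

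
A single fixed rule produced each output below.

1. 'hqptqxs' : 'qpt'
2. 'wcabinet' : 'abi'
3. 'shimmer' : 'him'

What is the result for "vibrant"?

ibr

Looking at the pairs, the operation is to move the last 3 characters to the front (rotate right by 3), then keep only the last 3 characters.
Applying that to "vibrant" gives "ibr".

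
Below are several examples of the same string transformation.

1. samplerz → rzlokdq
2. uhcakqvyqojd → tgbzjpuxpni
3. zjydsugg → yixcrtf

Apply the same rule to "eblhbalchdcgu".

dakgazkbgcbf

The transformation: shift every letter 1 place backward in the alphabet (wrapping around), then delete the last character.
"eblhbalchdcgu" → "dakgazkbgcbft" → "dakgazkbgcbf".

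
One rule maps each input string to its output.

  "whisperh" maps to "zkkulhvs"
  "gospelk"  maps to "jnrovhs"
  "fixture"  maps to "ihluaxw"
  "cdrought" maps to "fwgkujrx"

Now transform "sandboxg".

The pattern: shift every letter 3 places forward in the alphabet (wrapping around), then take characters alternately from the front and the back (1st, last, 2nd, 2nd-last, ...).
On "sandboxg": the first step gives "vdqgeraj", and the second then gives "vjdaqrge".
(Check on "cdrought": → "fgurxjkw" → "fwgkujrx" ✓)

vjdaqrge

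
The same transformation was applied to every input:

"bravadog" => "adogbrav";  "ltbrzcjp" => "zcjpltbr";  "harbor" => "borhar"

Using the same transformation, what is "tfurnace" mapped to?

nacetfur

Rule — swap the front and back halves of the string.
"tfurnace" → "nacetfur".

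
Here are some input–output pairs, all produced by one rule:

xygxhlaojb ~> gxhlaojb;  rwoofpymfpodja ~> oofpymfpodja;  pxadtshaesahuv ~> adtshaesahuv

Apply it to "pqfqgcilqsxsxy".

Rule — delete the first 2 characters.
On "pqfqgcilqsxsxy" that produces "fqgcilqsxsxy".

fqgcilqsxsxy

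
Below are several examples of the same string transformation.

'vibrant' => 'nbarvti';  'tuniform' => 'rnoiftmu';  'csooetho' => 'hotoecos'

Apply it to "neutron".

The pattern: take characters alternately from the front and the back (1st, last, 2nd, 2nd-last, ...), then move the first 3 characters to the end (rotate left by 3).
Applying both steps to "neutron": "nneourt", then "ourtnne".

ourtnne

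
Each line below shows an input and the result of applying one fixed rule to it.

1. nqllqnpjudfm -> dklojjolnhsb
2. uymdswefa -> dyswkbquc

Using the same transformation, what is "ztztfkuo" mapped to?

smxrxrdi

Looking at the pairs, the operation is to move the last 2 characters to the front (rotate right by 2), then shift every letter 2 places backward in the alphabet (wrapping around).
Working it through for "ztztfkuo": intermediate "uoztztfk", final "smxrxrdi".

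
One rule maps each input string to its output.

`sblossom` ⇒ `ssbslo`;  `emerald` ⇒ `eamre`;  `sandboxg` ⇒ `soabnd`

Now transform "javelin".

jlaev

The transformation: delete the last 2 characters, then take characters alternately from the front and the back (1st, last, 2nd, 2nd-last, ...).
On "javelin" that produces "jlaev".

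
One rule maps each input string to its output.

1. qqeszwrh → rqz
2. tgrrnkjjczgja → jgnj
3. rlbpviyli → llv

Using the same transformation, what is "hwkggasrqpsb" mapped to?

swgr

Each output is the input with this applied: move the last 3 characters to the front (rotate right by 3), then keep one character in every 3, starting at position 2 (positions 2nd, 5th, 8th, ...).
On "hwkggasrqpsb": the first step gives "psbhwkggasrq", and the second then gives "swgr".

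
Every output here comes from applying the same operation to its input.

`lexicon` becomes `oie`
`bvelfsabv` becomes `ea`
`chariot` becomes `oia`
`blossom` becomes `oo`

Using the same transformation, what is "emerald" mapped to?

What's happening: sort the characters into reverse alphabetical order, then keep only the vowels.
Applying both steps to "emerald": "rmleeda", then "eea".
(Check on "lexicon": → "xonliec" → "oie" ✓)

eea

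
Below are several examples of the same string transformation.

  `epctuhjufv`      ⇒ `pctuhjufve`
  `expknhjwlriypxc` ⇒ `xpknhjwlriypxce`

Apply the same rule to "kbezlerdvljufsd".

bezlerdvljufsdk

Each output is the input with this applied: move the first character to the end.
So "kbezlerdvljufsd" becomes "bezlerdvljufsdk".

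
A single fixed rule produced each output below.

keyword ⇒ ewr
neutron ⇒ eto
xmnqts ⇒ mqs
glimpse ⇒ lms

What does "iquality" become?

In each case the input is transformed by: keep every other character starting from the second (positions 2nd, 4th, 6th, ...).
So "iquality" becomes "qaiy".

qaiy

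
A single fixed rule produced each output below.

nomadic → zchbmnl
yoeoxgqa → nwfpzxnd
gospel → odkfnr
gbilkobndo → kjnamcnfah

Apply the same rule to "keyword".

vnqcjdx

Rule — shift every letter 1 place backward in the alphabet (wrapping around), then move the first 3 characters to the end (rotate left by 3).
Applying that to "keyword" gives "vnqcjdx".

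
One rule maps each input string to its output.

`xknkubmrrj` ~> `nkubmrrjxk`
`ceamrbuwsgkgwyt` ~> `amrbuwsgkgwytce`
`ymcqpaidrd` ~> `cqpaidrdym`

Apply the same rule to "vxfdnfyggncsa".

fdnfyggncsavx

Looking at the pairs, the operation is to move the first 2 characters to the end (rotate left by 2).
Doing the same to "vxfdnfyggncsa": "fdnfyggncsavx".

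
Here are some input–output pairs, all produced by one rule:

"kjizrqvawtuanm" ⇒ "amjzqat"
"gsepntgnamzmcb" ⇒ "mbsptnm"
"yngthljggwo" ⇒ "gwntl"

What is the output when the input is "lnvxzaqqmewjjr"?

Each output is the input with this applied: keep every other character starting from the second (positions 2nd, 4th, 6th, ...), then move the last 2 characters to the front (rotate right by 2).
For "lnvxzaqqmewjjr", step one produces "nxaqejr"; step two turns that into "jrnxaqe".

jrnxaqe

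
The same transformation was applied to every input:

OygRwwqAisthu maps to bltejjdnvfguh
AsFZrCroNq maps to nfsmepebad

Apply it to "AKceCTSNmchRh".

nxprpgfazpueu

Rule — shift every letter 13 places forward in the alphabet (wrapping around) — i.e. ROT13, then convert every letter to lowercase.
On "AKceCTSNmchRh" that produces "nxprpgfazpueu".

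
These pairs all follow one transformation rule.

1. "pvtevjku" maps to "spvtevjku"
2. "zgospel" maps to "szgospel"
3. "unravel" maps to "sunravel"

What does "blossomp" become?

sblossomp

The rule is to prepend "s".
For "blossomp" the result is "sblossomp".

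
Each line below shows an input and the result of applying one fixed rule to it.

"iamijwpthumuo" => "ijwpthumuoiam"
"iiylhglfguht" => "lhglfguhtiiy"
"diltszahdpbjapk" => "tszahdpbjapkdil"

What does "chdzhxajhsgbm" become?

zhxajhsgbmchd

Looking at the pairs, the operation is to move the first 3 characters to the end (rotate left by 3).
For "chdzhxajhsgbm" the result is "zhxajhsgbmchd".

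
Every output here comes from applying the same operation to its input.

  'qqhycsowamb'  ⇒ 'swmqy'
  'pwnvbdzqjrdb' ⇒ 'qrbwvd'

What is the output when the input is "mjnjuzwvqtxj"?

The transformation: keep every other character starting from the second (positions 2nd, 4th, 6th, ...), then move the last 3 characters to the front (rotate right by 3).
Starting from "mjnjuzwvqtxj": after the first operation, "jjzvtj"; after the second, "vtjjjz".

vtjjjz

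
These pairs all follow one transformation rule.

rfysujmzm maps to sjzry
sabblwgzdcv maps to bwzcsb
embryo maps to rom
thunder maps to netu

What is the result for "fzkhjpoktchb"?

Rule — move the first 3 characters to the end (rotate left by 3), then keep every other character starting from the first (positions 1st, 3rd, 5th, ...).
For "fzkhjpoktchb", step one produces "hjpoktchbfzk"; step two turns that into "hpkcbz".

hpkcbz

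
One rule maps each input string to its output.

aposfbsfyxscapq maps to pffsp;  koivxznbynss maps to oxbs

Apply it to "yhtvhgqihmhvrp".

Each output is the input with this applied: keep one character in every 3, starting at position 2 (positions 2nd, 5th, 8th, ...).
"yhtvhgqihmhvrp" → "hhihp".

hhihp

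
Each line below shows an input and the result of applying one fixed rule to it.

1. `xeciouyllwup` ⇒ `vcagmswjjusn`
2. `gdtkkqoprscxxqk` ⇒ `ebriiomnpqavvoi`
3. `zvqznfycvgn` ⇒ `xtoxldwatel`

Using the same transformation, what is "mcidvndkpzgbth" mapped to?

What's happening: shift every letter 2 places backward in the alphabet (wrapping around).
Doing the same to "mcidvndkpzgbth": "kagbtlbinxezrf".

kagbtlbinxezrf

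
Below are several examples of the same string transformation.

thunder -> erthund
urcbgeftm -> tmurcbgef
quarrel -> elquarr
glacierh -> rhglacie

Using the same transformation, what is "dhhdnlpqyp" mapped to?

The rule is to move the last 2 characters to the front (rotate right by 2).
Doing the same to "dhhdnlpqyp": "ypdhhdnlpq".

ypdhhdnlpq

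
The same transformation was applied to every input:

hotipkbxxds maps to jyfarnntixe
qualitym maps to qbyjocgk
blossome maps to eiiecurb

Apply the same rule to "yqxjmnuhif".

nzcdkxyvog

Each output is the input with this applied: shift every letter 10 places backward in the alphabet (wrapping around), then move the first 2 characters to the end (rotate left by 2).
Applying both steps to "yqxjmnuhif": "ognzcdkxyv", then "nzcdkxyvog".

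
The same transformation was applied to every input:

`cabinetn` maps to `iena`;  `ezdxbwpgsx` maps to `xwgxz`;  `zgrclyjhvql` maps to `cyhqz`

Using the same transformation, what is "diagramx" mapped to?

The transformation: move the first 2 characters to the end (rotate left by 2), then keep every other character starting from the second (positions 2nd, 4th, 6th, ...).
Starting from "diagramx": after the first operation, "agramxdi"; after the second, "gaxi".

gaxi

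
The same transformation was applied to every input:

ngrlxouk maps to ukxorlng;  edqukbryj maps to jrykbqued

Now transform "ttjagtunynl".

lynungtjatt

In each case the input is transformed by: swap each adjacent pair of characters (1↔2, 3↔4, ...), then reverse the string.
For "ttjagtunynl", step one produces "ttajtgnunyl"; step two turns that into "lynungtjatt".
(Check on "edqukbryj": → "deuqbkyrj" → "jrykbqued" ✓)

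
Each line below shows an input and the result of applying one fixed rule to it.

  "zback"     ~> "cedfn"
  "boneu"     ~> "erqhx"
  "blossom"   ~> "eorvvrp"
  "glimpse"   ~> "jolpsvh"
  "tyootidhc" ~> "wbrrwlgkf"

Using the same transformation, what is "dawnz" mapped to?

gdzqc

The pattern: shift every letter 3 places forward in the alphabet (wrapping around).
So "dawnz" becomes "gdzqc".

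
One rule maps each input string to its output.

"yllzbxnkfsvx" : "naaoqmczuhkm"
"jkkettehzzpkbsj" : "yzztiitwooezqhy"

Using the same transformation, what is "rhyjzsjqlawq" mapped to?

gwnyohyfaplf

The rule is to shift every letter 11 places backward in the alphabet (wrapping around).
Applying that to "rhyjzsjqlawq" gives "gwnyohyfaplf".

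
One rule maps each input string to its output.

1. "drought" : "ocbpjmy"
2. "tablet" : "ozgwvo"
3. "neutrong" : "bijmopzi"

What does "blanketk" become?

The rule is to shift every letter 5 places backward in the alphabet (wrapping around), then reverse the string.
Starting from "blanketk": after the first operation, "wgvifzof"; after the second, "fozfivgw".

fozfivgw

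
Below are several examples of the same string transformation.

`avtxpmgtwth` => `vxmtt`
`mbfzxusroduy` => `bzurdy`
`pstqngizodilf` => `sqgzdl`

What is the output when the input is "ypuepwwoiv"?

pewov

The transformation: keep every other character starting from the second (positions 2nd, 4th, 6th, ...).
"ypuepwwoiv" → "pewov".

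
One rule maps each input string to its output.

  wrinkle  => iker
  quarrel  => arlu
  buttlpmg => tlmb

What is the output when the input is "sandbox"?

nbxa

Each output is the input with this applied: move the first 2 characters to the end (rotate left by 2), then keep every other character starting from the first (positions 1st, 3rd, 5th, ...).
For "sandbox", step one produces "ndboxsa"; step two turns that into "nbxa".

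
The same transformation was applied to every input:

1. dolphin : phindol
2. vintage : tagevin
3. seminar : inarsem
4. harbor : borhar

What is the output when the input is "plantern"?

What's happening: move the first 3 characters to the end (rotate left by 3).
On "plantern" that produces "nternpla".

nternpla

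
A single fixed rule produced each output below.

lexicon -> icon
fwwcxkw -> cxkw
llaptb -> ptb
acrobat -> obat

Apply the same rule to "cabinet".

inet

What's happening: delete the first 3 characters.
For "cabinet" the result is "inet".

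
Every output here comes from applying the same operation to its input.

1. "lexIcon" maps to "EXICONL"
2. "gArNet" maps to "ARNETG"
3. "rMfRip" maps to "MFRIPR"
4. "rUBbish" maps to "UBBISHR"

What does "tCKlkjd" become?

CKLKJDT

The rule is to move the first character to the end, then convert every letter to uppercase.
Applying both steps to "tCKlkjd": "CKlkjdt", then "CKLKJDT".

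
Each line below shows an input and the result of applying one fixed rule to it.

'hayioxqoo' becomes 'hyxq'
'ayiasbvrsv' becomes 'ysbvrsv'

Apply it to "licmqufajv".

lcmqfjv

The transformation: remove every vowel.
On "licmqufajv" that produces "lcmqfjv".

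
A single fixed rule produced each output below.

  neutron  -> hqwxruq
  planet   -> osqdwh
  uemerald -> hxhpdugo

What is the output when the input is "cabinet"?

dflehqw

Looking at the pairs, the operation is to shift every letter 3 places forward in the alphabet (wrapping around), then swap each adjacent pair of characters (1↔2, 3↔4, ...).
"cabinet" → "fdelqhw" → "dflehqw".
(Check on "planet": → "sodqhw" → "osqdwh" ✓)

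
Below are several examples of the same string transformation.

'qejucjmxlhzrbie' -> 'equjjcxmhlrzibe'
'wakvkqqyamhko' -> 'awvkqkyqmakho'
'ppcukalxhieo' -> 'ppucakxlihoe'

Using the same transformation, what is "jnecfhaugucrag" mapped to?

The rule is to swap each adjacent pair of characters (1↔2, 3↔4, ...).
For "jnecfhaugucrag" the result is "njcehfuaugrcga".

njcehfuaugrcga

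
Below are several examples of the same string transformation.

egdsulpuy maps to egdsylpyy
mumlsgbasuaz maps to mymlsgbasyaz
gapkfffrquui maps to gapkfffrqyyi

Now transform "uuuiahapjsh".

yyyiahapjsh

Rule — replace every "u" with "y".
On "uuuiahapjsh" that produces "yyyiahapjsh".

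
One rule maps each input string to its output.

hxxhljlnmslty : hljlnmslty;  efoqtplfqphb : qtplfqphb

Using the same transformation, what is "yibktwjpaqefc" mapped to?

ktwjpaqefc

The transformation: delete the first 3 characters.
On "yibktwjpaqefc" that produces "ktwjpaqefc".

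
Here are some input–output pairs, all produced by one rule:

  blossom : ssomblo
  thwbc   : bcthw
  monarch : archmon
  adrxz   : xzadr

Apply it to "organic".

anicorg

What's happening: move the first 3 characters to the end (rotate left by 3).
On "organic" that produces "anicorg".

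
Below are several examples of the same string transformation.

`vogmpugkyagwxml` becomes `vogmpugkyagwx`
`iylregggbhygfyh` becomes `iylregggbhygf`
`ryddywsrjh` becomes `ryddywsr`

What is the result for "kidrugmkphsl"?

kidrugmkph

The pattern: delete the last 2 characters.
"kidrugmkphsl" → "kidrugmkph".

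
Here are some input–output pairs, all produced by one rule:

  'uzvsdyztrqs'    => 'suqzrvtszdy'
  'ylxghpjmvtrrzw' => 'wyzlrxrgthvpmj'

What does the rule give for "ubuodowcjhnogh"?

The transformation: reverse the string, then take characters alternately from the front and the back (1st, last, 2nd, 2nd-last, ...).
"ubuodowcjhnogh" → "hgonhjcwodoubu" → "hugbounohdjocw".
(Check on "ylxghpjmvtrrzw": → "wzrrtvmjphgxly" → "wyzlrxrgthvpmj" ✓)

hugbounohdjocw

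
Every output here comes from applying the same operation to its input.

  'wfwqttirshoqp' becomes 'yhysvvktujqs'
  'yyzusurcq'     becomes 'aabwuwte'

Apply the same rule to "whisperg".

yjkurgt

Looking at the pairs, the operation is to delete the last character, then shift every letter 2 places forward in the alphabet (wrapping around).
On "whisperg": the first step gives "whisper", and the second then gives "yjkurgt".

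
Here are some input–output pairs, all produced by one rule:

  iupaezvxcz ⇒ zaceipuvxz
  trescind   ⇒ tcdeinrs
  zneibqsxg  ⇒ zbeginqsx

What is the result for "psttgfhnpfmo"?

tffghmnoppst

Rule — sort the characters into alphabetical order, then move the last character to the front.
For "psttgfhnpfmo", step one produces "ffghmnoppstt"; step two turns that into "tffghmnoppst".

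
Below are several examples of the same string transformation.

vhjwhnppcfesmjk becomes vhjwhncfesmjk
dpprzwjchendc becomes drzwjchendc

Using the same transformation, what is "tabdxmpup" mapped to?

tabdxmu

The rule is to remove every "p".
On "tabdxmpup" that produces "tabdxmu".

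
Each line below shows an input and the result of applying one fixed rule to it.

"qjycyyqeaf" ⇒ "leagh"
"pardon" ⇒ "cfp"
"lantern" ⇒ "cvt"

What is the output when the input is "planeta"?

What's happening: shift every letter 2 places forward in the alphabet (wrapping around), then keep every other character starting from the second (positions 2nd, 4th, 6th, ...).
"planeta" → "npv".

npv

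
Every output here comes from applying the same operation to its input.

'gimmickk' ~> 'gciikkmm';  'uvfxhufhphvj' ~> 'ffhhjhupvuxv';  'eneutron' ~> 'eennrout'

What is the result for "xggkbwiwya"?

The pattern: sort the characters into alphabetical order, then swap each adjacent pair of characters (1↔2, 3↔4, ...).
For "xggkbwiwya" the result is "baggkiwwyx".

baggkiwwyx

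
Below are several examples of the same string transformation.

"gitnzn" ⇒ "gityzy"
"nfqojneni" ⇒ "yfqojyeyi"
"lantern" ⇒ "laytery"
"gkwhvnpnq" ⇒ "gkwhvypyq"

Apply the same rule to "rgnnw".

The pattern: replace every "n" with "y".
For "rgnnw" the result is "rgyyw".

rgyyw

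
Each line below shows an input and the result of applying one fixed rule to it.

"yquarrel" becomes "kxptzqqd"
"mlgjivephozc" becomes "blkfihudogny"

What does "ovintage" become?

dnuhmszf

Each output is the input with this applied: move the last character to the front, then shift every letter 1 place backward in the alphabet (wrapping around).
For "ovintage", step one produces "eovintag"; step two turns that into "dnuhmszf".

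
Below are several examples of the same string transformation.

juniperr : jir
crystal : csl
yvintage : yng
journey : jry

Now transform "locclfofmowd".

Looking at the pairs, the operation is to keep one character in every 3, starting at position 1 (positions 1st, 4th, 7th, ...).
"locclfofmowd" → "lcoo".

lcoo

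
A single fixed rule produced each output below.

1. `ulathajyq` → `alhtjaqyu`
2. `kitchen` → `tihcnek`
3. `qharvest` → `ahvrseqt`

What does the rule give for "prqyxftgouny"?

The pattern: move the first character to the end, then swap each adjacent pair of characters (1↔2, 3↔4, ...).
So "prqyxftgouny" becomes "qrxytfognupy".

qrxytfognupy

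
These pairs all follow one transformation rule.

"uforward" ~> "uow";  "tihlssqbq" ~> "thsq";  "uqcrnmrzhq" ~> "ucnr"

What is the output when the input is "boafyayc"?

Looking at the pairs, the operation is to keep every other character starting from the first (positions 1st, 3rd, 5th, ...), then delete the last character.
For "boafyayc", step one produces "bayy"; step two turns that into "bay".
(Check on "uforward": → "uowr" → "uow" ✓)

bay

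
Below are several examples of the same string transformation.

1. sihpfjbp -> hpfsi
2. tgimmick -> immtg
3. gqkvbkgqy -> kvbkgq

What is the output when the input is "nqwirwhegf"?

wirwhnq

The pattern: delete the last 3 characters, then move the first 2 characters to the end (rotate left by 2).
"nqwirwhegf" → "nqwirwh" → "wirwhnq".
(Check on "tgimmick": → "tgimm" → "immtg" ✓)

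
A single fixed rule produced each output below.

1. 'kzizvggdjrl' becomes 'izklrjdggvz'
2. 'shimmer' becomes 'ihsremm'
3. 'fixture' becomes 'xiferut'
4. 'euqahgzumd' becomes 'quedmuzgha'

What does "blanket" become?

albtekn

Each output is the input with this applied: move the first 3 characters to the end (rotate left by 3), then reverse the string.
"blanket" → "nketbla" → "albtekn".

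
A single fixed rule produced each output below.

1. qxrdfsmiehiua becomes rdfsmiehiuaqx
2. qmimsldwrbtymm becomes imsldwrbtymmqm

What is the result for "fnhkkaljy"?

The pattern: move the first 2 characters to the end (rotate left by 2).
On "fnhkkaljy" that produces "hkkaljyfn".

hkkaljyfn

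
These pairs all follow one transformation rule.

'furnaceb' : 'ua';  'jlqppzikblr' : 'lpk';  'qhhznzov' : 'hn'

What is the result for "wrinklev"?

rk

The transformation: delete the last character, then keep one character in every 3, starting at position 2 (positions 2nd, 5th, 8th, ...).
Working it through for "wrinklev": intermediate "wrinkle", final "rk".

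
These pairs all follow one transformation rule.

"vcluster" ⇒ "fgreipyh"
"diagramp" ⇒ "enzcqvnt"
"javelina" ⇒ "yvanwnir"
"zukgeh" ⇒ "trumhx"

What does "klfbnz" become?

What's happening: shift every letter 13 places forward in the alphabet (wrapping around) — i.e. ROT13, then swap the front and back halves of the string.
Working it through for "klfbnz": intermediate "xysoam", final "oamxys".
(Check on "diagramp": → "qvntenzc" → "enzcqvnt" ✓)

oamxys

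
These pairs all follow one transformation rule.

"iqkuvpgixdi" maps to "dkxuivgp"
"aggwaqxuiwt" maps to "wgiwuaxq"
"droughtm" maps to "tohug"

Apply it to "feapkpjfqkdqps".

In each case the input is transformed by: take characters alternately from the front and the back (1st, last, 2nd, 2nd-last, ...), then delete the first 3 characters.
For "feapkpjfqkdqps" the result is "paqpdkkpqjf".

paqpdkkpqjf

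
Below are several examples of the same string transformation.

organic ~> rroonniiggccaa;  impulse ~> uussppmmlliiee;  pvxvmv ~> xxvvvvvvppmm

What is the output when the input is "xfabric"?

xxrriiffccbbaa

What's happening: double every character, then sort the characters into reverse alphabetical order.
"xfabric" → "xxffaabbrriicc" → "xxrriiffccbbaa".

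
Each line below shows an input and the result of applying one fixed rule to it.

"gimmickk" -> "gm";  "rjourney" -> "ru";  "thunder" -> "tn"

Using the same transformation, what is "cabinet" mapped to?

ci

The pattern: move the last 2 characters to the front (rotate right by 2), then keep one character in every 3, starting at position 3 (positions 3rd, 6th, 9th, ...).
On "cabinet": the first step gives "etcabin", and the second then gives "ci".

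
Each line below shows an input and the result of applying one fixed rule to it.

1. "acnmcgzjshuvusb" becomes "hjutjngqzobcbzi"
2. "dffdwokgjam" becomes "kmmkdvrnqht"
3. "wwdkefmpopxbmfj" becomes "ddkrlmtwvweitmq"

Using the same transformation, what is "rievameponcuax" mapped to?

yplchtlwvujbhe

The rule is to shift every letter 7 places forward in the alphabet (wrapping around).
Applying that to "rievameponcuax" gives "yplchtlwvujbhe".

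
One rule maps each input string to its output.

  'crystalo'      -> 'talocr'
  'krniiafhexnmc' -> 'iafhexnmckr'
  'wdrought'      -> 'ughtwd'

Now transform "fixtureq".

ureqfi

The pattern: move the first 2 characters to the end (rotate left by 2), then delete the first 2 characters.
"fixtureq" → "xtureqfi" → "ureqfi".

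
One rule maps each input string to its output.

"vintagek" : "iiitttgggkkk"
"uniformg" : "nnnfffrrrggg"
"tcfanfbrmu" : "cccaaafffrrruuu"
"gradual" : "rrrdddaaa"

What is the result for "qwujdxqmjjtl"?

Each output is the input with this applied: keep every other character starting from the second (positions 2nd, 4th, 6th, ...), then repeat every character 3 times.
For "qwujdxqmjjtl" the result is "wwwjjjxxxmmmjjjlll".

wwwjjjxxxmmmjjjlll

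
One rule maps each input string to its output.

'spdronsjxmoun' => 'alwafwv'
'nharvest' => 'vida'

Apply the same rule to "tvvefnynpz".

The rule is to shift every letter 8 places forward in the alphabet (wrapping around), then keep every other character starting from the first (positions 1st, 3rd, 5th, ...).
Starting from "tvvefnynpz": after the first operation, "bddmnvgvxh"; after the second, "bdngx".

bdngx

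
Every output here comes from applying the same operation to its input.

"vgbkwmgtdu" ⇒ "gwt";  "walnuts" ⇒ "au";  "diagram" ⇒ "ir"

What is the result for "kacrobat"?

Each output is the input with this applied: keep one character in every 3, starting at position 2 (positions 2nd, 5th, 8th, ...).
On "kacrobat" that produces "aot".

aot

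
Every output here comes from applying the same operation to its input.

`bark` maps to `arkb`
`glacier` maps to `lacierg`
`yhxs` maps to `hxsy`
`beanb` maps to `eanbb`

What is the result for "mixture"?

In each case the input is transformed by: move the first character to the end.
Doing the same to "mixture": "ixturem".

ixturem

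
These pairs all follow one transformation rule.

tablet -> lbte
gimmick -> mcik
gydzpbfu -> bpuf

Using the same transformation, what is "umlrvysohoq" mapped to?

sohq

Each output is the input with this applied: swap each adjacent pair of characters (1↔2, 3↔4, ...), then keep only the last 4 characters.
Starting from "umlrvysohoq": after the first operation, "murlyvosohq"; after the second, "sohq".
(Check on "gydzpbfu": → "ygzdbpuf" → "bpuf" ✓)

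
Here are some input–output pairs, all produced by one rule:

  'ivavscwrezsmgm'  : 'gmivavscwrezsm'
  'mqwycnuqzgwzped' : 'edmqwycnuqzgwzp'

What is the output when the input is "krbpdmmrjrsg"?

Rule — move the last 2 characters to the front (rotate right by 2).
On "krbpdmmrjrsg" that produces "sgkrbpdmmrjr".

sgkrbpdmmrjr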